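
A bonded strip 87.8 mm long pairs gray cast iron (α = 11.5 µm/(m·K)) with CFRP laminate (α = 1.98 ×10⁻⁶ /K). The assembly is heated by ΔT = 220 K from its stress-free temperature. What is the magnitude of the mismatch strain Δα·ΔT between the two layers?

2.09×10⁻³

Δα = |11.5 − 1.98|×10⁻⁶/K = 9.52×10⁻⁶/K.
Mismatch strain = Δα·ΔT = 9.52×10⁻⁶ × 220.0 = 2.09×10⁻³.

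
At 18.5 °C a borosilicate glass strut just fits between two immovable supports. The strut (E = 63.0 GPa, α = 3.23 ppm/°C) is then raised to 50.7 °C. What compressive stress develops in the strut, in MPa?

6.55 MPa

ΔT = 32.20 K. Constrained thermal stress σ = E·α·ΔT = 63.00×10³ MPa × 3.23×10⁻⁶ × 32.20 = 6.55 MPa (compressive).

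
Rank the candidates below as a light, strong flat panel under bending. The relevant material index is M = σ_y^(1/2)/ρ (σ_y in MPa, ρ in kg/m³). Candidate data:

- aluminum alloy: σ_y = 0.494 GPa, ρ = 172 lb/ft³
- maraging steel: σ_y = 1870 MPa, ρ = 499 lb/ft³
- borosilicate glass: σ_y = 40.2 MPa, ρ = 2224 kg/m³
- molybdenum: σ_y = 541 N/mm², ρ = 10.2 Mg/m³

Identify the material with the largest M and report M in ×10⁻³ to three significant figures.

In SI units:
  aluminum alloy: σ_y = 494.0 MPa, ρ = 2755 kg/m³
  maraging steel: σ_y = 1870 MPa, ρ = 7993 kg/m³
  borosilicate glass: σ_y = 40.20 MPa, ρ = 2224 kg/m³
  molybdenum: σ_y = 541.0 MPa, ρ = 10200 kg/m³
  aluminum alloy: M = 8.07×10⁻³
  maraging steel: M = 5.41×10⁻³
  borosilicate glass: M = 2.85×10⁻³
  molybdenum: M = 2.28×10⁻³
Aluminum alloy ranks first.

aluminum alloy, M = 8.07×10⁻³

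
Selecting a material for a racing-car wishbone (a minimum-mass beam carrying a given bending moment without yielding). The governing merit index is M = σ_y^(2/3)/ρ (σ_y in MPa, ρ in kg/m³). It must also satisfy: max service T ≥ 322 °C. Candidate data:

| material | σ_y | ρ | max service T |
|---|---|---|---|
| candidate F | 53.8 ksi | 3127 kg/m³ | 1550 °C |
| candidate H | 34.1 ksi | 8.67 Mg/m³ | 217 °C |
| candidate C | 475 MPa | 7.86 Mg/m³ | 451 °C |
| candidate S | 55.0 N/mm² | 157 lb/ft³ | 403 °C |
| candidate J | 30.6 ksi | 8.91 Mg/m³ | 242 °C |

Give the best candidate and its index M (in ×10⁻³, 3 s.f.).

Screen on constraints: max service T ≥ 322 °C. Survivors: candidate F, candidate C, candidate S.
Putting every candidate on a common basis:
  candidate F: σ_y = 370.9 MPa, ρ = 3127 kg/m³
  candidate C: σ_y = 475.0 MPa, ρ = 7860 kg/m³
  candidate S: σ_y = 55.00 MPa, ρ = 2515 kg/m³
  candidate F: M = 16.5×10⁻³
  candidate C: M = 7.75×10⁻³
  candidate S: M = 5.75×10⁻³
Candidate F has the largest M.

candidate F, M = 16.5×10⁻³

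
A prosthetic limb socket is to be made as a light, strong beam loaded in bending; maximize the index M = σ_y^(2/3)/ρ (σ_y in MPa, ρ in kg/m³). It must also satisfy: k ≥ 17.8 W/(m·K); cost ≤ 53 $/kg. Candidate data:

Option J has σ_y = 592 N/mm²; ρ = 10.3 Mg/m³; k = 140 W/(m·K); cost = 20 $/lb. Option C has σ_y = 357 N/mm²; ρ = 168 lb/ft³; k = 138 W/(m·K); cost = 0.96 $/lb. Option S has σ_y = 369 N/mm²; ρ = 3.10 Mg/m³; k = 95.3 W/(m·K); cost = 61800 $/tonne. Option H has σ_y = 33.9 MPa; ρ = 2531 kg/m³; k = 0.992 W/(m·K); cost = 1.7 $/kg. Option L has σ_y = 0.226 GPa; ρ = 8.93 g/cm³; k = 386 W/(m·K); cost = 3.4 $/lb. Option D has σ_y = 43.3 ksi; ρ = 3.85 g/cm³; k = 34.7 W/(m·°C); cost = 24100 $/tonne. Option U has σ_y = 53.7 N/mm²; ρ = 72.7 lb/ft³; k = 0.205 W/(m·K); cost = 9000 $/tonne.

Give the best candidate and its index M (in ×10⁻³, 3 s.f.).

Screen on constraints: k ≥ 17.8 W/(m·K); cost ≤ 53 $/kg. Survivors: option J, option C, option L, option D.
Convert each candidate to consistent units, then evaluate M:
  option J: σ_y = 592.0 MPa, ρ = 10300 kg/m³
  option C: σ_y = 357.0 MPa, ρ = 2691 kg/m³
  option L: σ_y = 226.0 MPa, ρ = 8930 kg/m³
  option D: σ_y = 298.5 MPa, ρ = 3850 kg/m³
  option C: M = 18.7×10⁻³
  option D: M = 11.6×10⁻³
  option J: M = 6.85×10⁻³
  option L: M = 4.15×10⁻³
Option C has the largest M.

option C, M = 18.7×10⁻³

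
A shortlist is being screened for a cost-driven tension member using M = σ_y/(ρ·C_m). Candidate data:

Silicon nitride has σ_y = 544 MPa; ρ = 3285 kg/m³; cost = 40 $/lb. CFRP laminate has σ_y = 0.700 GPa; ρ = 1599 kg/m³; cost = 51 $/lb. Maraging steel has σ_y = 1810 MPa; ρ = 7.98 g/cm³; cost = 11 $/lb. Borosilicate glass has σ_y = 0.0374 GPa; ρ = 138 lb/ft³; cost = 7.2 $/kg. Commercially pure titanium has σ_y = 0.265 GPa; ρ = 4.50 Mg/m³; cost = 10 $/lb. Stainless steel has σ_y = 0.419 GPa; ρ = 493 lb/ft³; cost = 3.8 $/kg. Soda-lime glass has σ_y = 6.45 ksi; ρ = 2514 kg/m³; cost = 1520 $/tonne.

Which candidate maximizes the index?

Normalizing units and computing the index:
  silicon nitride: σ_y = 544.0 MPa, ρ = 3285 kg/m³, cost = 88.18 $/kg
  CFRP laminate: σ_y = 700.0 MPa, ρ = 1599 kg/m³, cost = 112.4 $/kg
  maraging steel: σ_y = 1810 MPa, ρ = 7980 kg/m³, cost = 24.25 $/kg
  borosilicate glass: σ_y = 37.40 MPa, ρ = 2211 kg/m³, cost = 7.200 $/kg
  commercially pure titanium: σ_y = 265.0 MPa, ρ = 4500 kg/m³, cost = 22.05 $/kg
  stainless steel: σ_y = 419.0 MPa, ρ = 7897 kg/m³, cost = 3.800 $/kg
  soda-lime glass: σ_y = 44.47 MPa, ρ = 2514 kg/m³, cost = 1.520 $/kg
  stainless steel: M = 14.0 kN·m per $
  soda-lime glass: M = 11.6 kN·m per $
  maraging steel: M = 9.35 kN·m per $
  CFRP laminate: M = 3.89 kN·m per $
  commercially pure titanium: M = 2.67 kN·m per $
  borosilicate glass: M = 2.35 kN·m per $
  silicon nitride: M = 1.88 kN·m per $
Stainless steel ranks first.

stainless steel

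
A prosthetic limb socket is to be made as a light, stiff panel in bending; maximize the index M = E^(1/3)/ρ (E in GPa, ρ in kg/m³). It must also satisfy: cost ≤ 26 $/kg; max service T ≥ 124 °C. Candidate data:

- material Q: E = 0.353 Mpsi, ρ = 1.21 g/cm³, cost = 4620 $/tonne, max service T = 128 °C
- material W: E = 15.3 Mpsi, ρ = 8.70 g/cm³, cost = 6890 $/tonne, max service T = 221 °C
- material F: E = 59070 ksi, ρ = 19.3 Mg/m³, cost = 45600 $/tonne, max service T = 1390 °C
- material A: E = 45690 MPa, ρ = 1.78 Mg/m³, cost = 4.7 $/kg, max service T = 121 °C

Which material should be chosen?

material Q

Screen on constraints: cost ≤ 26 $/kg; max service T ≥ 124 °C. Survivors: material Q, material W.
Putting every candidate on a common basis:
  material Q: E = 2.434 GPa, ρ = 1210 kg/m³
  material W: E = 105.5 GPa, ρ = 8700 kg/m³
  material Q: M = 1.11×10⁻³
  material W: M = 0.543×10⁻³
Material Q ranks first.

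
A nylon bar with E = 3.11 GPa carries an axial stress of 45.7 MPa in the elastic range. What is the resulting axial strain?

0.0147

ε = σ/E = 45.7 / 3110 = 0.0147.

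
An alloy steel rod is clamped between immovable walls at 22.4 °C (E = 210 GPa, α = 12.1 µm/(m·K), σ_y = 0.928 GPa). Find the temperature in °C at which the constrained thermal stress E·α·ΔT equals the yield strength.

388 °C

σ_y = 0.928 GPa = 928.0 MPa.
E·α·ΔT = 928.0 MPa ⇒ ΔT = 928.0 / (210.0×10³ × 12.1×10⁻⁶) = 365.2 K.
T = 22.4 + 365.2 = 387.6 °C.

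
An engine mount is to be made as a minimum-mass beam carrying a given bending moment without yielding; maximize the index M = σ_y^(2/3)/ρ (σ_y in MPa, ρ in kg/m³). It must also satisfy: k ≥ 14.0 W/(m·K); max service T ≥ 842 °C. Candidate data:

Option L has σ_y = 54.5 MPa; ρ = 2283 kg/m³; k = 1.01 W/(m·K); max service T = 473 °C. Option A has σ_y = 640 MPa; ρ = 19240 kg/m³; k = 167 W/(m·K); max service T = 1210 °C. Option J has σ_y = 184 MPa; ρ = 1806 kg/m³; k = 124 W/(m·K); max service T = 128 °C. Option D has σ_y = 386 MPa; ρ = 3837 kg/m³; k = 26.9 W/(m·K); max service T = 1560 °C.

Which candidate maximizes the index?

Screen on constraints: k ≥ 14.0 W/(m·K); max service T ≥ 842 °C. Survivors: option A, option D.
Computing M directly (units already consistent):
  option D: M = 13.8×10⁻³
  option A: M = 3.86×10⁻³
The maximum is for option D.

option D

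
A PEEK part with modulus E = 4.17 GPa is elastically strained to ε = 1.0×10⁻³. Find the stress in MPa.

σ = E·ε = 4170 MPa × 1.0×10⁻³ = 4.17 MPa.

4.17 MPa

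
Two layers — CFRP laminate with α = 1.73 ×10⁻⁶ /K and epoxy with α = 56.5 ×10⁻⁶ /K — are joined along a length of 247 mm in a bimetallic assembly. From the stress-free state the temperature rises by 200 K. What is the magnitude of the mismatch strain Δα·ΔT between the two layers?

0.0110

Δα = |1.73 − 56.5|×10⁻⁶/K = 54.8×10⁻⁶/K.
Mismatch strain = Δα·ΔT = 54.8×10⁻⁶ × 200.0 = 0.0110.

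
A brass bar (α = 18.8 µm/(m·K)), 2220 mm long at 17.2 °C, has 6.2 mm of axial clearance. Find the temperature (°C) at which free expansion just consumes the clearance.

α·L₀·ΔT = 6.2 mm ⇒ ΔT = 6.2 / (18.8×10⁻⁶ × 2220.0) = 148.6 K.
T = 17.2 + 148.6 = 165.8 °C.

166 °C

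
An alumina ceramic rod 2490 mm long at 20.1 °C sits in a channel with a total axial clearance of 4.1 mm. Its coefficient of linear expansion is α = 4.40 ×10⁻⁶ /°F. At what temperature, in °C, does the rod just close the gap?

α = 4.40×10⁻⁶/°F × 9/5 = 7.92×10⁻⁶/K.
α·L₀·ΔT = 4.1 mm ⇒ ΔT = 4.1 / (7.92×10⁻⁶ × 2490.0) = 207.9 K.
T = 20.1 + 207.9 = 228.0 °C.

228 °C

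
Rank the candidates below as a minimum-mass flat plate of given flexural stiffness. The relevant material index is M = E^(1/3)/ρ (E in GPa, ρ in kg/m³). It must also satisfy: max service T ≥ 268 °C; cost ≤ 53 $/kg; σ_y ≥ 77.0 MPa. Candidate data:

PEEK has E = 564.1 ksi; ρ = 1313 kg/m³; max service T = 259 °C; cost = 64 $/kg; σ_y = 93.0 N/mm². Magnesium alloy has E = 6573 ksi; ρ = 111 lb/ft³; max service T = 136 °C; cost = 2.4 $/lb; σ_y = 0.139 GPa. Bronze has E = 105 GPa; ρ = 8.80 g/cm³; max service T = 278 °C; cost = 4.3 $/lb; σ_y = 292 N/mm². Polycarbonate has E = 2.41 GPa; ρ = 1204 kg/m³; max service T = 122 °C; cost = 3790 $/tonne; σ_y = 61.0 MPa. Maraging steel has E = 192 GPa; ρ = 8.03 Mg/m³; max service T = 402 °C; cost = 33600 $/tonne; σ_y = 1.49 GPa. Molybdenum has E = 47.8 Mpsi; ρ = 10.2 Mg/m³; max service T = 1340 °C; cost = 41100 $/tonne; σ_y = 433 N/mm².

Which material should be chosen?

Screen on constraints: max service T ≥ 268 °C; cost ≤ 53 $/kg; σ_y ≥ 77.0 MPa. Survivors: bronze, maraging steel, molybdenum.
In SI units:
  bronze: E = 105.0 GPa, ρ = 8800 kg/m³
  maraging steel: E = 192.0 GPa, ρ = 8030 kg/m³
  molybdenum: E = 329.6 GPa, ρ = 10200 kg/m³
  maraging steel: M = 0.718×10⁻³
  molybdenum: M = 0.677×10⁻³
  bronze: M = 0.536×10⁻³
The maximum is for maraging steel.

maraging steel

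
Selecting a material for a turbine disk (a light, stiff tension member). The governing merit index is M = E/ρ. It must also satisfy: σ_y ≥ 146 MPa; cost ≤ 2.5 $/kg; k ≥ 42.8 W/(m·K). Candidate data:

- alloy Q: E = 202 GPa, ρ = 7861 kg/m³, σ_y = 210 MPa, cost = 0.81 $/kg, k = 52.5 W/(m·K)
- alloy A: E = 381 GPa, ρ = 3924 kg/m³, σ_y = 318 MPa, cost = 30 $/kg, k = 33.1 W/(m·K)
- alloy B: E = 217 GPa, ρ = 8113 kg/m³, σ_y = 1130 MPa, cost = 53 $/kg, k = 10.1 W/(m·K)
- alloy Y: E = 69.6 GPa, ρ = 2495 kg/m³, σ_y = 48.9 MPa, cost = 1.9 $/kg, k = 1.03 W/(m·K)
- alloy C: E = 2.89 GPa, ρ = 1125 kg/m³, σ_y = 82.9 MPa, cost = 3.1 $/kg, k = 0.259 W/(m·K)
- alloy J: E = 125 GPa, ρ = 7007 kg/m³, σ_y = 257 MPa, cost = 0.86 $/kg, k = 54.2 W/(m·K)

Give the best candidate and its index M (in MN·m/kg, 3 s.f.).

alloy Q, M = 25.7 MN·m/kg

Screen on constraints: σ_y ≥ 146 MPa; cost ≤ 2.5 $/kg; k ≥ 42.8 W/(m·K). Survivors: alloy Q, alloy J.
Computing M directly (units already consistent):
  alloy Q: M = 25.7 MN·m/kg
  alloy J: M = 17.8 MN·m/kg
Highest index: alloy Q.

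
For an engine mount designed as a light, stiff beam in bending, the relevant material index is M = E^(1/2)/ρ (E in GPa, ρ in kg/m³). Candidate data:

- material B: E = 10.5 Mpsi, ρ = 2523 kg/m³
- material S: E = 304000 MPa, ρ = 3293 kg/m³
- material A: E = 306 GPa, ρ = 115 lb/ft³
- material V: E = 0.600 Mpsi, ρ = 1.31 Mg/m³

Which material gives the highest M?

material A

Normalizing units and computing the index:
  material B: E = 72.39 GPa, ρ = 2523 kg/m³
  material S: E = 304.0 GPa, ρ = 3293 kg/m³
  material A: E = 306.0 GPa, ρ = 1842 kg/m³
  material V: E = 4.137 GPa, ρ = 1310 kg/m³
  material A: M = 9.50×10⁻³
  material S: M = 5.29×10⁻³
  material B: M = 3.37×10⁻³
  material V: M = 1.55×10⁻³
Material A has the largest M.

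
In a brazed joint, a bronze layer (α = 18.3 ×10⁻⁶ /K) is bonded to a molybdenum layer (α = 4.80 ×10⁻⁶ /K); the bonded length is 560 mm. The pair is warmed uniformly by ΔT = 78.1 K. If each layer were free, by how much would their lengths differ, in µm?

590 µm

Δα = |18.3 − 4.80|×10⁻⁶/K = 13.5×10⁻⁶/K.
ΔL_mismatch = Δα·L·ΔT = 13.5×10⁻⁶ × 560.0 mm × 78.1 K = 590 µm.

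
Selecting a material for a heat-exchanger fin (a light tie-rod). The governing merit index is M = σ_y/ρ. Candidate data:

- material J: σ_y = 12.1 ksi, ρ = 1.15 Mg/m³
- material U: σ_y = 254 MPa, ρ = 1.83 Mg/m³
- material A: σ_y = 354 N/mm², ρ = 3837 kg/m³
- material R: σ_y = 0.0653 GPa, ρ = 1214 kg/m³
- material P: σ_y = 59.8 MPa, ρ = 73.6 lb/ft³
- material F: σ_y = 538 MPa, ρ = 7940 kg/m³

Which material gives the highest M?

Putting every candidate on a common basis:
  material J: σ_y = 83.43 MPa, ρ = 1150 kg/m³
  material U: σ_y = 254.0 MPa, ρ = 1830 kg/m³
  material A: σ_y = 354.0 MPa, ρ = 3837 kg/m³
  material R: σ_y = 65.30 MPa, ρ = 1214 kg/m³
  material P: σ_y = 59.80 MPa, ρ = 1179 kg/m³
  material F: σ_y = 538.0 MPa, ρ = 7940 kg/m³
  material U: M = 139 kN·m/kg
  material A: M = 92.3 kN·m/kg
  material J: M = 72.5 kN·m/kg
  material F: M = 67.8 kN·m/kg
  material R: M = 53.8 kN·m/kg
  material P: M = 50.7 kN·m/kg
Material U ranks first.

material U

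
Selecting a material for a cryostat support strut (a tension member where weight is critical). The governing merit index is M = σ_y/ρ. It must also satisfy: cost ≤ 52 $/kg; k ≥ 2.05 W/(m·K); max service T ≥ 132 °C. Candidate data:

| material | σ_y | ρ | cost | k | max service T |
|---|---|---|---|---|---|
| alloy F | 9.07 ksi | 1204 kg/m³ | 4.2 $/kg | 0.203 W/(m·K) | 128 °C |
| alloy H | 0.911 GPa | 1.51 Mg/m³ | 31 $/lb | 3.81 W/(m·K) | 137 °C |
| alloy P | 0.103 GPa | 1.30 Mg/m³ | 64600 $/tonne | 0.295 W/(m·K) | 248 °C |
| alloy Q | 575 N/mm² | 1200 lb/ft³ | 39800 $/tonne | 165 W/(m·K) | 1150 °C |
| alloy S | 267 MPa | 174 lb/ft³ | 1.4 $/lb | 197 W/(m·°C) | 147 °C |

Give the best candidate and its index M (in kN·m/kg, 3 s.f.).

alloy S, M = 95.8 kN·m/kg

Screen on constraints: cost ≤ 52 $/kg; k ≥ 2.05 W/(m·K); max service T ≥ 132 °C. Survivors: alloy Q, alloy S.
Normalizing units and computing the index:
  alloy Q: σ_y = 575.0 MPa, ρ = 19220 kg/m³
  alloy S: σ_y = 267.0 MPa, ρ = 2787 kg/m³
  alloy S: M = 95.8 kN·m/kg
  alloy Q: M = 29.9 kN·m/kg
The maximum is for alloy S.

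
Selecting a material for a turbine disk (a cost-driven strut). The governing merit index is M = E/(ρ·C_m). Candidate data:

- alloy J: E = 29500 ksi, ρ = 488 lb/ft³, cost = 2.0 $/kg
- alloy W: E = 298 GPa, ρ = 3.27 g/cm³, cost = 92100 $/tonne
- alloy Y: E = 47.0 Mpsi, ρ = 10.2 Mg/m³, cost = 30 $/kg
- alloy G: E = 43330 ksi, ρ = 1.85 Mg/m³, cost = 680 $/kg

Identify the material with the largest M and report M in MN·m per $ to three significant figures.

alloy J, M = 13.0 MN·m per $

After converting to SI:
  alloy J: E = 203.4 GPa, ρ = 7817 kg/m³, cost = 2.000 $/kg
  alloy W: E = 298.0 GPa, ρ = 3270 kg/m³, cost = 92.10 $/kg
  alloy Y: E = 324.1 GPa, ρ = 10200 kg/m³, cost = 30.00 $/kg
  alloy G: E = 298.7 GPa, ρ = 1850 kg/m³, cost = 680.0 $/kg
  alloy J: M = 13.0 MN·m per $
  alloy Y: M = 1.06 MN·m per $
  alloy W: M = 0.989 MN·m per $
  alloy G: M = 0.237 MN·m per $
The maximum is for alloy J.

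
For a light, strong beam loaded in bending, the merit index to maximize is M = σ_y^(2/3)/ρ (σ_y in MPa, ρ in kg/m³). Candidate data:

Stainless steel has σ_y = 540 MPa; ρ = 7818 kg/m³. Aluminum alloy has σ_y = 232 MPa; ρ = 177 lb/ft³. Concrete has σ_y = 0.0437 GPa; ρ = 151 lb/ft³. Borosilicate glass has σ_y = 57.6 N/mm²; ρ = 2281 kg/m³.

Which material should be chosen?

Putting every candidate on a common basis:
  stainless steel: σ_y = 540.0 MPa, ρ = 7818 kg/m³
  aluminum alloy: σ_y = 232.0 MPa, ρ = 2835 kg/m³
  concrete: σ_y = 43.70 MPa, ρ = 2419 kg/m³
  borosilicate glass: σ_y = 57.60 MPa, ρ = 2281 kg/m³
  aluminum alloy: M = 13.3×10⁻³
  stainless steel: M = 8.48×10⁻³
  borosilicate glass: M = 6.54×10⁻³
  concrete: M = 5.13×10⁻³
Aluminum alloy has the largest M.

aluminum alloy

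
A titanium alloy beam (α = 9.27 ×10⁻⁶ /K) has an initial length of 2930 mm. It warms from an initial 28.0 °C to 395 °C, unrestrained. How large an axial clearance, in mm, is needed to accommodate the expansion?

ΔT = 395 − 28.0 = 367.0 K.
ΔL = α·L₀·ΔT = 9.27×10⁻⁶ × 2930 mm × 367.0 K = 9.97 mm.

9.97 mm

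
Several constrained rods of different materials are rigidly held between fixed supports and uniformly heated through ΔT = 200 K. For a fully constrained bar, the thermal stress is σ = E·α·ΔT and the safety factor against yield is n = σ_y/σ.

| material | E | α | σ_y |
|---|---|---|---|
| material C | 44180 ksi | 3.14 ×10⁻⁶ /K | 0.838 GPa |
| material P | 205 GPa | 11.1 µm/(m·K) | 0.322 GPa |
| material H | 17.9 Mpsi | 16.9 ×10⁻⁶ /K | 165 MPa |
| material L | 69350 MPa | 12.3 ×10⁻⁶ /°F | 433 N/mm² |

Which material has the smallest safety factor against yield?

Per material, after unit conversion:
  material C: E = 304.6, α = 3.14, σ_y = 838.0 → σ = 191 MPa, n = 4.38
  material P: E = 205.0, α = 11.1, σ_y = 322.0 → σ = 455 MPa, n = 0.708
  material H: E = 123.4, α = 16.9, σ_y = 165.0 → σ = 417 MPa, n = 0.396
  material L: E = 69.35, α = 22.1, σ_y = 433.0 → σ = 307 MPa, n = 1.41
The minimum is material H at n = 0.396.

material H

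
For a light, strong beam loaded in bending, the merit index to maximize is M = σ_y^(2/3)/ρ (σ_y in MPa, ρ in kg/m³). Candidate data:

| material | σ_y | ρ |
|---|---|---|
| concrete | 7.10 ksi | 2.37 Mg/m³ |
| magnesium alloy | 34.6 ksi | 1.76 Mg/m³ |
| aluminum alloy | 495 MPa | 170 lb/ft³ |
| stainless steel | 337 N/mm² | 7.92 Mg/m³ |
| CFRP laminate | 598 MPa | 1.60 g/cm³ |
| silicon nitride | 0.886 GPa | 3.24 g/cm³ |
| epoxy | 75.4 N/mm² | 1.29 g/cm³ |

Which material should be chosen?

CFRP laminate

Convert each candidate to consistent units, then evaluate M:
  concrete: σ_y = 48.95 MPa, ρ = 2370 kg/m³
  magnesium alloy: σ_y = 238.6 MPa, ρ = 1760 kg/m³
  aluminum alloy: σ_y = 495.0 MPa, ρ = 2723 kg/m³
  stainless steel: σ_y = 337.0 MPa, ρ = 7920 kg/m³
  CFRP laminate: σ_y = 598.0 MPa, ρ = 1600 kg/m³
  silicon nitride: σ_y = 886.0 MPa, ρ = 3240 kg/m³
  epoxy: σ_y = 75.40 MPa, ρ = 1290 kg/m³
  CFRP laminate: M = 44.4×10⁻³
  silicon nitride: M = 28.5×10⁻³
  aluminum alloy: M = 23.0×10⁻³
  magnesium alloy: M = 21.9×10⁻³
  epoxy: M = 13.8×10⁻³
  stainless steel: M = 6.11×10⁻³
  concrete: M = 5.65×10⁻³
Highest index: CFRP laminate.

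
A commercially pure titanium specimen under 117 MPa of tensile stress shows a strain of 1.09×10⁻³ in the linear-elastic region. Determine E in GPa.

E = σ/ε = 117 MPa / 1.09×10⁻³ = 107300 MPa = 107 GPa.

107 GPa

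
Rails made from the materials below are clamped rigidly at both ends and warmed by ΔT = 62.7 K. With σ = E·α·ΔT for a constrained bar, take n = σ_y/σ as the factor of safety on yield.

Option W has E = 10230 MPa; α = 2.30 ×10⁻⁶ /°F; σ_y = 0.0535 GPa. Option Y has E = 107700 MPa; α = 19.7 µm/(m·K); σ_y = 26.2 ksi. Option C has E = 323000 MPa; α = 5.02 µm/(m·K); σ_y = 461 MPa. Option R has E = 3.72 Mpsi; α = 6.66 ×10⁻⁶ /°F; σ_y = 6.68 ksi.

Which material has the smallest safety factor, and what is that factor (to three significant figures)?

option Y, n = 1.36

In consistent units (E in GPa, α in ×10⁻⁶/K, σ_y in MPa):
  option W: E = 10.23, α = 4.14, σ_y = 53.50 → σ = 2.66 MPa, n = 20.1
  option Y: E = 107.7, α = 19.7, σ_y = 180.6 → σ = 133 MPa, n = 1.36
  option C: E = 323.0, α = 5.02, σ_y = 461.0 → σ = 102 MPa, n = 4.53
  option R: E = 25.65, α = 12.0, σ_y = 46.06 → σ = 19.3 MPa, n = 2.39
Option Y has the lowest safety factor, n = 1.36.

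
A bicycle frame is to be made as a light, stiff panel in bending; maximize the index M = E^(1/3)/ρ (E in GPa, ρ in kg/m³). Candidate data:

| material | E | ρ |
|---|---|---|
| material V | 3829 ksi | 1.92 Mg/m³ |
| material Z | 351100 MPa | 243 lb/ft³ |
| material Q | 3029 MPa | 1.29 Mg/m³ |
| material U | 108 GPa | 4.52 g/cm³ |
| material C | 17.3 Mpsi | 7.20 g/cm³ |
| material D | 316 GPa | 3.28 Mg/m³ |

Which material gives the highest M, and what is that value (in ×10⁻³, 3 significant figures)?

material D, M = 2.08×10⁻³

In SI units:
  material V: E = 26.40 GPa, ρ = 1920 kg/m³
  material Z: E = 351.1 GPa, ρ = 3892 kg/m³
  material Q: E = 3.029 GPa, ρ = 1290 kg/m³
  material U: E = 108.0 GPa, ρ = 4520 kg/m³
  material C: E = 119.3 GPa, ρ = 7200 kg/m³
  material D: E = 316.0 GPa, ρ = 3280 kg/m³
  material D: M = 2.08×10⁻³
  material Z: M = 1.81×10⁻³
  material V: M = 1.55×10⁻³
  material Q: M = 1.12×10⁻³
  material U: M = 1.05×10⁻³
  material C: M = 0.684×10⁻³
Highest index: material D.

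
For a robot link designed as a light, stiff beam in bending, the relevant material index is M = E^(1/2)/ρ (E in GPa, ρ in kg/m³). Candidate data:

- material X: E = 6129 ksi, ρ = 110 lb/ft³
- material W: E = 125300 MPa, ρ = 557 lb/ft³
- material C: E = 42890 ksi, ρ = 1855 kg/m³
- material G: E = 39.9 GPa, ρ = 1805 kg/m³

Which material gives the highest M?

material C

Convert each candidate to consistent units, then evaluate M:
  material X: E = 42.26 GPa, ρ = 1762 kg/m³
  material W: E = 125.3 GPa, ρ = 8922 kg/m³
  material C: E = 295.7 GPa, ρ = 1855 kg/m³
  material G: E = 39.90 GPa, ρ = 1805 kg/m³
  material C: M = 9.27×10⁻³
  material X: M = 3.69×10⁻³
  material G: M = 3.50×10⁻³
  material W: M = 1.25×10⁻³
Material C ranks first.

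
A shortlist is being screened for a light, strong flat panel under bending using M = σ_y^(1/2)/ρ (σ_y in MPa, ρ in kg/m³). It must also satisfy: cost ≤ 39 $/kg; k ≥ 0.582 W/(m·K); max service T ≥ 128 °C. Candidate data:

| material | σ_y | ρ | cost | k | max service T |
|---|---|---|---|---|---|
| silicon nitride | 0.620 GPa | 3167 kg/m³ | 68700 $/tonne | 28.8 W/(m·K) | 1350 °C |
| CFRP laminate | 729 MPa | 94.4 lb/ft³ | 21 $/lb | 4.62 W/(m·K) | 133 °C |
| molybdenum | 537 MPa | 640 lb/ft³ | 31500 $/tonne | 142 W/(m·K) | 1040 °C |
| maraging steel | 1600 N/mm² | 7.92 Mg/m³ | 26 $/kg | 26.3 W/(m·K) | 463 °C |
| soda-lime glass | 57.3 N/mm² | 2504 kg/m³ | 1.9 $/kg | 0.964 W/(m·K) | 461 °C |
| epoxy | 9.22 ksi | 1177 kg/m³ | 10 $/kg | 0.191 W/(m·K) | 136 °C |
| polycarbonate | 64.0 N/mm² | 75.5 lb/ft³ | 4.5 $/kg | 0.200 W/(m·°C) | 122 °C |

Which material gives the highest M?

Screen on constraints: cost ≤ 39 $/kg; k ≥ 0.582 W/(m·K); max service T ≥ 128 °C. Survivors: molybdenum, maraging steel, soda-lime glass.
Putting every candidate on a common basis:
  molybdenum: σ_y = 537.0 MPa, ρ = 10250 kg/m³
  maraging steel: σ_y = 1600 MPa, ρ = 7920 kg/m³
  soda-lime glass: σ_y = 57.30 MPa, ρ = 2504 kg/m³
  maraging steel: M = 5.05×10⁻³
  soda-lime glass: M = 3.02×10⁻³
  molybdenum: M = 2.26×10⁻³
The maximum is for maraging steel.

maraging steel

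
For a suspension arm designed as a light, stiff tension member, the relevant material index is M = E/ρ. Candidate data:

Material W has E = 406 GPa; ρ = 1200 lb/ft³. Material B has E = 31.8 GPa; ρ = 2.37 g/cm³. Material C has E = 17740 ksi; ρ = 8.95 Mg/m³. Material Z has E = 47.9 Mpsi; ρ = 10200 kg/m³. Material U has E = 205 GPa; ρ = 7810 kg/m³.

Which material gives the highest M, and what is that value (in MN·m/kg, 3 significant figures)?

Convert each candidate to consistent units, then evaluate M:
  material W: E = 406.0 GPa, ρ = 19220 kg/m³
  material B: E = 31.80 GPa, ρ = 2370 kg/m³
  material C: E = 122.3 GPa, ρ = 8950 kg/m³
  material Z: E = 330.3 GPa, ρ = 10200 kg/m³
  material U: E = 205.0 GPa, ρ = 7810 kg/m³
  material Z: M = 32.4 MN·m/kg
  material U: M = 26.2 MN·m/kg
  material W: M = 21.1 MN·m/kg
  material C: M = 13.7 MN·m/kg
  material B: M = 13.4 MN·m/kg
Material Z ranks first.

material Z, M = 32.4 MN·m/kg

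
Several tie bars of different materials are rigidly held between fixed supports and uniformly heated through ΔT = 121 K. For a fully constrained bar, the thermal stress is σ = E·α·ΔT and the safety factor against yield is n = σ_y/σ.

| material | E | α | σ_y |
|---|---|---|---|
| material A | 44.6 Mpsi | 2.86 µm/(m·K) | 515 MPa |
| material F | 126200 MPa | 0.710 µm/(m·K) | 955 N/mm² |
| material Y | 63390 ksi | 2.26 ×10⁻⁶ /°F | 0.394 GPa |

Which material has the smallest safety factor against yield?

material Y

Per material, after unit conversion:
  material A: E = 307.5, α = 2.86, σ_y = 515.0 → σ = 106 MPa, n = 4.84
  material F: E = 126.2, α = 0.710, σ_y = 955.0 → σ = 10.8 MPa, n = 88.1
  material Y: E = 437.1, α = 4.07, σ_y = 394.0 → σ = 215 MPa, n = 1.83
Material Y has the lowest safety factor, n = 1.83.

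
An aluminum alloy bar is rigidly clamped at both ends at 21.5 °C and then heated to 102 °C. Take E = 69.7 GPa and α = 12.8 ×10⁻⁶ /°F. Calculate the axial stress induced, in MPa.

129 MPa

α = 12.8×10⁻⁶/°F × 9/5 = 23.0×10⁻⁶/K.
ΔT = 80.50 K. Constrained thermal stress σ = E·α·ΔT = 69.70×10³ MPa × 23.0×10⁻⁶ × 80.50 = 129 MPa (compressive).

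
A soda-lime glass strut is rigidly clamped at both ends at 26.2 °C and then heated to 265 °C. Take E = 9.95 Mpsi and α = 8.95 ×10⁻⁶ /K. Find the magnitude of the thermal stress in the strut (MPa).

147 MPa

E = 9.95 Mpsi = 68.60 GPa.
ΔT = 238.8 K. Constrained thermal stress σ = E·α·ΔT = 68.60×10³ MPa × 8.95×10⁻⁶ × 238.8 = 147 MPa (compressive).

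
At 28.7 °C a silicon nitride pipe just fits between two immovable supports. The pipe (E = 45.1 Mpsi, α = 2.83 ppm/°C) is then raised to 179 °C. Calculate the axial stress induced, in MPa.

E = 45.1 Mpsi = 311.0 GPa.
ΔT = 150.3 K. Constrained thermal stress σ = E·α·ΔT = 311.0×10³ MPa × 2.83×10⁻⁶ × 150.3 = 132 MPa (compressive).

132 MPa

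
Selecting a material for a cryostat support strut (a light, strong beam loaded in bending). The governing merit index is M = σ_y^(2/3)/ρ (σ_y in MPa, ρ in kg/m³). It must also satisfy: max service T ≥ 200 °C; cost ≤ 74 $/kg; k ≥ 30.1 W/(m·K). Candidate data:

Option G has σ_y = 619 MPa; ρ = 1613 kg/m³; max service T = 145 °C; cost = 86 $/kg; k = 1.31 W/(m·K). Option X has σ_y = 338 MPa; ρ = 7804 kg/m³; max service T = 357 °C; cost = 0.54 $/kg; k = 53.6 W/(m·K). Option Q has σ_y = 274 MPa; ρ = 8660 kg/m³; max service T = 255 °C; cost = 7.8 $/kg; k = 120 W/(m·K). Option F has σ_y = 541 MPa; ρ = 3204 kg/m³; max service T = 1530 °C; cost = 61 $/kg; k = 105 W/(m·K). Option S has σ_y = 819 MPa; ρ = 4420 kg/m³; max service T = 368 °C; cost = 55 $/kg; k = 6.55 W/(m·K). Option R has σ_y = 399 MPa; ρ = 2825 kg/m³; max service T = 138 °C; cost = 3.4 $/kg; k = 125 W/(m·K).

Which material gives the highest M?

Screen on constraints: max service T ≥ 200 °C; cost ≤ 74 $/kg; k ≥ 30.1 W/(m·K). Survivors: option X, option Q, option F.
Evaluate M for each candidate:
  option F: M = 20.7×10⁻³
  option X: M = 6.22×10⁻³
  option Q: M = 4.87×10⁻³
Option F ranks first.

option F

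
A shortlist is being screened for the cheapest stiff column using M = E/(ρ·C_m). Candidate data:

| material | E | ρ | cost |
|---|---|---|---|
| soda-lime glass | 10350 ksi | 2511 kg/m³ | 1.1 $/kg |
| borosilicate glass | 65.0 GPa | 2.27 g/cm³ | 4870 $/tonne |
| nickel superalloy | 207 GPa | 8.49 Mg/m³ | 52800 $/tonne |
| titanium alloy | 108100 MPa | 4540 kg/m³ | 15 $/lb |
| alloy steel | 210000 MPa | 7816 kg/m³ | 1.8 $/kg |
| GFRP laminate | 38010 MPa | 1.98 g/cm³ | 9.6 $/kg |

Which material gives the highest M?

soda-lime glass

Putting every candidate on a common basis:
  soda-lime glass: E = 71.36 GPa, ρ = 2511 kg/m³, cost = 1.100 $/kg
  borosilicate glass: E = 65.00 GPa, ρ = 2270 kg/m³, cost = 4.870 $/kg
  nickel superalloy: E = 207.0 GPa, ρ = 8490 kg/m³, cost = 52.80 $/kg
  titanium alloy: E = 108.1 GPa, ρ = 4540 kg/m³, cost = 33.07 $/kg
  alloy steel: E = 210.0 GPa, ρ = 7816 kg/m³, cost = 1.800 $/kg
  GFRP laminate: E = 38.01 GPa, ρ = 1980 kg/m³, cost = 9.600 $/kg
  soda-lime glass: M = 25.8 MN·m per $
  alloy steel: M = 14.9 MN·m per $
  borosilicate glass: M = 5.88 MN·m per $
  GFRP laminate: M = 2.00 MN·m per $
  titanium alloy: M = 0.720 MN·m per $
  nickel superalloy: M = 0.462 MN·m per $
The maximum is for soda-lime glass.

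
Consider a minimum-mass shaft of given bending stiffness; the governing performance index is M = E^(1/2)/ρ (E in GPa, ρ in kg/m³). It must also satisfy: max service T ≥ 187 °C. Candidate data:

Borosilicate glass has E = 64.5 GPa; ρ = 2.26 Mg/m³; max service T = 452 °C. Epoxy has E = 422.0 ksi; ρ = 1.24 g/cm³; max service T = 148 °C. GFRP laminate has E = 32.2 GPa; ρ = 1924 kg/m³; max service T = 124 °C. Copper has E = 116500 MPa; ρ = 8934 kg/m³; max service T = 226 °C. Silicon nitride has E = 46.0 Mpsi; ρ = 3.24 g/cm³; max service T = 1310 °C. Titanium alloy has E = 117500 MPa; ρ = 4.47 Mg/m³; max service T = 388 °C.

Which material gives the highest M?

Screen on constraints: max service T ≥ 187 °C. Survivors: borosilicate glass, copper, silicon nitride, titanium alloy.
In SI units:
  borosilicate glass: E = 64.50 GPa, ρ = 2260 kg/m³
  copper: E = 116.5 GPa, ρ = 8934 kg/m³
  silicon nitride: E = 317.2 GPa, ρ = 3240 kg/m³
  titanium alloy: E = 117.5 GPa, ρ = 4470 kg/m³
  silicon nitride: M = 5.50×10⁻³
  borosilicate glass: M = 3.55×10⁻³
  titanium alloy: M = 2.42×10⁻³
  copper: M = 1.21×10⁻³
Silicon nitride has the largest M.

silicon nitride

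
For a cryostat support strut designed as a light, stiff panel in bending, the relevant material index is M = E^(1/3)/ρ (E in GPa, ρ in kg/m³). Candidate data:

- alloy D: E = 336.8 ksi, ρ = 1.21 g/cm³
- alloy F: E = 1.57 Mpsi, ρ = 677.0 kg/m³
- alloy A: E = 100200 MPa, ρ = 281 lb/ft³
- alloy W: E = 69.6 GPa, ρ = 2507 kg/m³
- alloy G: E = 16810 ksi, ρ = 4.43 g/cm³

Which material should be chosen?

Convert each candidate to consistent units, then evaluate M:
  alloy D: E = 2.322 GPa, ρ = 1210 kg/m³
  alloy F: E = 10.82 GPa, ρ = 677.0 kg/m³
  alloy A: E = 100.2 GPa, ρ = 4501 kg/m³
  alloy W: E = 69.60 GPa, ρ = 2507 kg/m³
  alloy G: E = 115.9 GPa, ρ = 4430 kg/m³
  alloy F: M = 3.27×10⁻³
  alloy W: M = 1.64×10⁻³
  alloy G: M = 1.10×10⁻³
  alloy D: M = 1.09×10⁻³
  alloy A: M = 1.03×10⁻³
Alloy F has the largest M.

alloy F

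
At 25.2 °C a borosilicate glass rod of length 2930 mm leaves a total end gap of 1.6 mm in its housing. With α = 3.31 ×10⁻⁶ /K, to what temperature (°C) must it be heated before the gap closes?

α·L₀·ΔT = 1.6 mm ⇒ ΔT = 1.6 / (3.31×10⁻⁶ × 2930.0) = 165.0 K.
T = 25.2 + 165.0 = 190.2 °C.

190 °C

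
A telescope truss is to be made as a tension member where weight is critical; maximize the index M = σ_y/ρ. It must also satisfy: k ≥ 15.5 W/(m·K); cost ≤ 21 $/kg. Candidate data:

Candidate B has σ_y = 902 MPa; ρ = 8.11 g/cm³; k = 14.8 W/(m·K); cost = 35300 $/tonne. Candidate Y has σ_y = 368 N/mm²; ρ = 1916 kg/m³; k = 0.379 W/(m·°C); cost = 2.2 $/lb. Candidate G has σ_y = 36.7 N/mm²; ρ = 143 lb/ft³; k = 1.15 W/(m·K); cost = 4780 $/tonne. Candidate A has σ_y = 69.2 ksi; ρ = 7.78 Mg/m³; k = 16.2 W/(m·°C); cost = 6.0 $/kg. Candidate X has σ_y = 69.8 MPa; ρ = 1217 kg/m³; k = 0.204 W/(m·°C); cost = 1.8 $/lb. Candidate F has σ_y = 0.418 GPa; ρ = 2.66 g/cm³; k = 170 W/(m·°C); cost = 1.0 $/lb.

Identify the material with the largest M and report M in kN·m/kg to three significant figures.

candidate F, M = 157 kN·m/kg

Screen on constraints: k ≥ 15.5 W/(m·K); cost ≤ 21 $/kg. Survivors: candidate A, candidate F.
Convert each candidate to consistent units, then evaluate M:
  candidate A: σ_y = 477.1 MPa, ρ = 7780 kg/m³
  candidate F: σ_y = 418.0 MPa, ρ = 2660 kg/m³
  candidate F: M = 157 kN·m/kg
  candidate A: M = 61.3 kN·m/kg
Candidate F has the largest M.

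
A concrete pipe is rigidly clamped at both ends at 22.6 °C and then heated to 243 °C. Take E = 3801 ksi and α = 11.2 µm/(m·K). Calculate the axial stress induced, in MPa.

E = 3801 ksi = 26.21 GPa.
ΔT = 220.4 K. Constrained thermal stress σ = E·α·ΔT = 26.21×10³ MPa × 11.2×10⁻⁶ × 220.4 = 64.7 MPa (compressive).

64.7 MPa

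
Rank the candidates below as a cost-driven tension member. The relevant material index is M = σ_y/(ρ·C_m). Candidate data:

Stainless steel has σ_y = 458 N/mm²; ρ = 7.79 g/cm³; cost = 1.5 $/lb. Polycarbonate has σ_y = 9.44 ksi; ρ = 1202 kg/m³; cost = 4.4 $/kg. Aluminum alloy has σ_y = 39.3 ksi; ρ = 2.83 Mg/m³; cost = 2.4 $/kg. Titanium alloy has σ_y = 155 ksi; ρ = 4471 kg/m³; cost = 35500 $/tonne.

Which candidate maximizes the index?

aluminum alloy

After converting to SI:
  stainless steel: σ_y = 458.0 MPa, ρ = 7790 kg/m³, cost = 3.307 $/kg
  polycarbonate: σ_y = 65.09 MPa, ρ = 1202 kg/m³, cost = 4.400 $/kg
  aluminum alloy: σ_y = 271.0 MPa, ρ = 2830 kg/m³, cost = 2.400 $/kg
  titanium alloy: σ_y = 1069 MPa, ρ = 4471 kg/m³, cost = 35.50 $/kg
  aluminum alloy: M = 39.9 kN·m per $
  stainless steel: M = 17.8 kN·m per $
  polycarbonate: M = 12.3 kN·m per $
  titanium alloy: M = 6.73 kN·m per $
The maximum is for aluminum alloy.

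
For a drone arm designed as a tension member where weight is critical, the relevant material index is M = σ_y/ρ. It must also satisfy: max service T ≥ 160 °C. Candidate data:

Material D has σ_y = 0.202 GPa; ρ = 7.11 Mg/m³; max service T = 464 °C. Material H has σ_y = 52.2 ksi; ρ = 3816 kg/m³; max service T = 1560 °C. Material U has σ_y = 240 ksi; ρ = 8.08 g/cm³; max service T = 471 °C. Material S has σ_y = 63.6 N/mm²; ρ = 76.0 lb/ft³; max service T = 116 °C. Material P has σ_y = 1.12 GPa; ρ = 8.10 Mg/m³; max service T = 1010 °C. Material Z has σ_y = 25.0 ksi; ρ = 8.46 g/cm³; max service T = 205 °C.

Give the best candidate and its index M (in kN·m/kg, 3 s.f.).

Screen on constraints: max service T ≥ 160 °C. Survivors: material D, material H, material U, material P, material Z.
After converting to SI:
  material D: σ_y = 202.0 MPa, ρ = 7110 kg/m³
  material H: σ_y = 359.9 MPa, ρ = 3816 kg/m³
  material U: σ_y = 1655 MPa, ρ = 8080 kg/m³
  material P: σ_y = 1120 MPa, ρ = 8100 kg/m³
  material Z: σ_y = 172.4 MPa, ρ = 8460 kg/m³
  material U: M = 205 kN·m/kg
  material P: M = 138 kN·m/kg
  material H: M = 94.3 kN·m/kg
  material D: M = 28.4 kN·m/kg
  material Z: M = 20.4 kN·m/kg
Material U ranks first.

material U, M = 205 kN·m/kg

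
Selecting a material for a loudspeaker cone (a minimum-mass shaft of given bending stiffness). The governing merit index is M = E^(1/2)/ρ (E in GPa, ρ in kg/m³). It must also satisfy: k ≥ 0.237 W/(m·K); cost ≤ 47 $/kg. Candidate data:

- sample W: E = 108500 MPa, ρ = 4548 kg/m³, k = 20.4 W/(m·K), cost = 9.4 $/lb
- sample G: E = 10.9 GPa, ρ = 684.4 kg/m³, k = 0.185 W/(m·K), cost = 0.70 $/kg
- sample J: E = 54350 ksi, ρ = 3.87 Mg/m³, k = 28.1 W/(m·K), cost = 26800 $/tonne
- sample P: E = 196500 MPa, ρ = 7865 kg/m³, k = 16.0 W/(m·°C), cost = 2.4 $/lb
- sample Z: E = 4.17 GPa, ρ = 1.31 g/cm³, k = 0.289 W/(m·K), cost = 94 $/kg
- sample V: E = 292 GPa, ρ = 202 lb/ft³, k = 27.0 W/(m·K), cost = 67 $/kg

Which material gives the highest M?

Screen on constraints: k ≥ 0.237 W/(m·K); cost ≤ 47 $/kg. Survivors: sample W, sample J, sample P.
After converting to SI:
  sample W: E = 108.5 GPa, ρ = 4548 kg/m³
  sample J: E = 374.7 GPa, ρ = 3870 kg/m³
  sample P: E = 196.5 GPa, ρ = 7865 kg/m³
  sample J: M = 5.00×10⁻³
  sample W: M = 2.29×10⁻³
  sample P: M = 1.78×10⁻³
Highest index: sample J.

sample J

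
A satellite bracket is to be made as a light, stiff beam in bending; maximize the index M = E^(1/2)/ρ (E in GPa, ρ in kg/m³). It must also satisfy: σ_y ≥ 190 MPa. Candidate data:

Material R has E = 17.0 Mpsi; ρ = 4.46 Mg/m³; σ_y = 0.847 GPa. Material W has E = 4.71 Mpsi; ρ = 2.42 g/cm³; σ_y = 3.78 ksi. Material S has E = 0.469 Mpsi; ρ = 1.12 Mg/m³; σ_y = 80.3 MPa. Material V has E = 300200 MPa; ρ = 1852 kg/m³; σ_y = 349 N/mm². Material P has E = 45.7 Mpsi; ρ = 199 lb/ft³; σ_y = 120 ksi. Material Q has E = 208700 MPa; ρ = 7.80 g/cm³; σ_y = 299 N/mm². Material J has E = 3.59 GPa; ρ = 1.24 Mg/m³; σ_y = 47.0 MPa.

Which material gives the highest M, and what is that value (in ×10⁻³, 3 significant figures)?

Screen on constraints: σ_y ≥ 190 MPa. Survivors: material R, material V, material P, material Q.
In SI units:
  material R: E = 117.2 GPa, ρ = 4460 kg/m³
  material V: E = 300.2 GPa, ρ = 1852 kg/m³
  material P: E = 315.1 GPa, ρ = 3188 kg/m³
  material Q: E = 208.7 GPa, ρ = 7800 kg/m³
  material V: M = 9.36×10⁻³
  material P: M = 5.57×10⁻³
  material R: M = 2.43×10⁻³
  material Q: M = 1.85×10⁻³
Material V has the largest M.

material V, M = 9.36×10⁻³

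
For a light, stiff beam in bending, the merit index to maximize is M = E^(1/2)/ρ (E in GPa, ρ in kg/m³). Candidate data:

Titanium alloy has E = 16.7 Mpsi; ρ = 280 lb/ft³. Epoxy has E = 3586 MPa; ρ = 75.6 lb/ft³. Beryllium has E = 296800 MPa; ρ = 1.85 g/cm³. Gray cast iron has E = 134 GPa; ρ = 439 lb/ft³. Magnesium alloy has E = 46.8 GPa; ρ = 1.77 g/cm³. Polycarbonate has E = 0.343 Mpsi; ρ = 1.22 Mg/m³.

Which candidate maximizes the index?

In SI units:
  titanium alloy: E = 115.1 GPa, ρ = 4485 kg/m³
  epoxy: E = 3.586 GPa, ρ = 1211 kg/m³
  beryllium: E = 296.8 GPa, ρ = 1850 kg/m³
  gray cast iron: E = 134.0 GPa, ρ = 7032 kg/m³
  magnesium alloy: E = 46.80 GPa, ρ = 1770 kg/m³
  polycarbonate: E = 2.365 GPa, ρ = 1220 kg/m³
  beryllium: M = 9.31×10⁻³
  magnesium alloy: M = 3.87×10⁻³
  titanium alloy: M = 2.39×10⁻³
  gray cast iron: M = 1.65×10⁻³
  epoxy: M = 1.56×10⁻³
  polycarbonate: M = 1.26×10⁻³
Highest index: beryllium.

beryllium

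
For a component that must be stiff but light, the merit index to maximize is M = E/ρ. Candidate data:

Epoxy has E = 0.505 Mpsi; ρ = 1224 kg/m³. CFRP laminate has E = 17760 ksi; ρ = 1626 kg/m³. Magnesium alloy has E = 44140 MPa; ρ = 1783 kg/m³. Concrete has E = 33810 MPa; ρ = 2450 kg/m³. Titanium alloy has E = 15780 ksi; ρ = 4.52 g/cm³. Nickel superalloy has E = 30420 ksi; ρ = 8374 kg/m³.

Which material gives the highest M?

Normalizing units and computing the index:
  epoxy: E = 3.482 GPa, ρ = 1224 kg/m³
  CFRP laminate: E = 122.5 GPa, ρ = 1626 kg/m³
  magnesium alloy: E = 44.14 GPa, ρ = 1783 kg/m³
  concrete: E = 33.81 GPa, ρ = 2450 kg/m³
  titanium alloy: E = 108.8 GPa, ρ = 4520 kg/m³
  nickel superalloy: E = 209.7 GPa, ρ = 8374 kg/m³
  CFRP laminate: M = 75.3 MN·m/kg
  nickel superalloy: M = 25.0 MN·m/kg
  magnesium alloy: M = 24.8 MN·m/kg
  titanium alloy: M = 24.1 MN·m/kg
  concrete: M = 13.8 MN·m/kg
  epoxy: M = 2.84 MN·m/kg
Highest index: CFRP laminate.

CFRP laminate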